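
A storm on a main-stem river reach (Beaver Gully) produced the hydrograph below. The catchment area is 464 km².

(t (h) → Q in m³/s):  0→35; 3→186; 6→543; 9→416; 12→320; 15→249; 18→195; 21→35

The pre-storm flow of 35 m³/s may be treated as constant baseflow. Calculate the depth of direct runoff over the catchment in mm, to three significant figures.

d ≈ 39.5 mm

Direct runoff: 0.0, 151.0, 508.0, 381.0, 285.0, 214.0, 160.0, 0.0 m³/s; ΣQ_DR = 1699 m³/s.
V = ΣQ_DR · Δt = 1699 × 10800 s = 1.835 × 10^7 m³.
Over A = 464 km², depth = V / A = 39.5 mm.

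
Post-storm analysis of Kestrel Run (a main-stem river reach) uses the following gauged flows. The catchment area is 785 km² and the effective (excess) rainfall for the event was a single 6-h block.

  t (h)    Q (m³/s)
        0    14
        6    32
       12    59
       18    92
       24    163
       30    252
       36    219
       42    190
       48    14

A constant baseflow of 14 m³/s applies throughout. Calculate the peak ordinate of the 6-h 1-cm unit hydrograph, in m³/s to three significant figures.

Direct runoff: 0.0, 18.0, 45.0, 78.0, 149.0, 238.0, 205.0, 176.0, 0.0 m³/s; ΣQ_DR = 909.0 m³/s, peak = 238.0 m³/s.
Runoff depth d = ΣQ_DR·Δt / A = 909.0 × 21600 / (785 km²) = 25.01 mm.
The 1-cm UH is the DRH scaled by (10 mm)/d, so U_p = 238.0 × 10/25.01 = 95.2 m³/s.

U_p ≈ 95.2 m³/s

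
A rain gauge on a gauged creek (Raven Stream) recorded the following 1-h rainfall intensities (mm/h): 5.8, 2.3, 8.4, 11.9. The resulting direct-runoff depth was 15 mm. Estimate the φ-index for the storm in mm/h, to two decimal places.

Only the 3 blocks with intensity above φ contribute runoff: 5.8, 8.4, 11.9 mm/h.
Σ(I−φ)·Δt = d  ⇒  (5.8+8.4+11.9 − 3φ)·1 = 15
φ = (26.10 − 15/1) / 3 = 3.70 mm/h.

φ ≈ 3.70 mm/h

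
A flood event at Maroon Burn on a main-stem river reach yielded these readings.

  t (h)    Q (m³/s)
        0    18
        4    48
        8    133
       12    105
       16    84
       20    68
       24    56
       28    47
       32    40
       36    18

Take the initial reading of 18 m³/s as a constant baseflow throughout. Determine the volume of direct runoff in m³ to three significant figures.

Direct-runoff ordinates (Q − Q_b): 0.0, 30.0, 115.0, 87.0, 66.0, 50.0, 38.0, 29.0, 22.0, 0.0 m³/s.
ΣQ_DR = 437.0 m³/s.
With Δt = 4 h = 14400 s, V = ΣQ_DR · Δt = 437.0 × 14400 = 6.29 × 10^6 m³.

V ≈ 6.29 × 10^6 m³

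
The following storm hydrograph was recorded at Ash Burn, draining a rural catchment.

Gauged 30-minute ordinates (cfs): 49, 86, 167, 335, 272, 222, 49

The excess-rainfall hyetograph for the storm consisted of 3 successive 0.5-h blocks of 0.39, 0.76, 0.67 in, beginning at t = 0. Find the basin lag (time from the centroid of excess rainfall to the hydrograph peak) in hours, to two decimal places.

t_L ≈ 0.67 h

Centroid of excess rainfall: t_c = Σ P_i·t̄_i / ΣP_i = 0.8269 h (block centres at 0.25, 0.75, 1.25 h).
Hydrograph peak occurs at t = 1.5 h, so basin lag t_L = 1.5 − 0.8269 = 0.67 h.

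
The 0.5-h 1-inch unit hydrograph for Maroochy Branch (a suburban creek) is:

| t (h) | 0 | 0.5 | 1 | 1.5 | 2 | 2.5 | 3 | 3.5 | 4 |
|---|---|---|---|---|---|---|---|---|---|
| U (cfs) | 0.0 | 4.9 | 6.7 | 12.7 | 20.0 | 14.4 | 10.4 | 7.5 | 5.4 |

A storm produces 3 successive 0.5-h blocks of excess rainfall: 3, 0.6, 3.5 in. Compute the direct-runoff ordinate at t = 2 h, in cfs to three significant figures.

Q ≈ 91.1 cfs

By discrete convolution, Q_j = Σ (P_i / 1 in) · U_{j−i}.
At t = 2 h (j=4): Q = (3/1)·20.0 + (0.6/1)·12.7 + (3.5/1)·6.7 = 91.1 cfs.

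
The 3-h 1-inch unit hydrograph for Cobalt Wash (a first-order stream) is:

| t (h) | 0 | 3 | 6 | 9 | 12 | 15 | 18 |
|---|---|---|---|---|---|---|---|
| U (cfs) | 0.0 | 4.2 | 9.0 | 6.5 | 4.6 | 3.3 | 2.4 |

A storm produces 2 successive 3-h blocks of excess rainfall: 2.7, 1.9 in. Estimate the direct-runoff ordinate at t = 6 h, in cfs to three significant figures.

Q ≈ 32.3 cfs

By discrete convolution, Q_j = Σ (P_i / 1 in) · U_{j−i}.
At t = 6 h (j=2): Q = (2.7/1)·9.0 + (1.9/1)·4.2 = 32.3 cfs.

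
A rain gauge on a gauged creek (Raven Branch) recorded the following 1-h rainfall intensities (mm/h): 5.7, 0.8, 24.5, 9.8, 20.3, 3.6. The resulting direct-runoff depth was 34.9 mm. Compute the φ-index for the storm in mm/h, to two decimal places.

φ ≈ 6.57 mm/h

Only the 3 blocks with intensity above φ contribute runoff: 24.5, 9.8, 20.3 mm/h.
Σ(I−φ)·Δt = d  ⇒  (24.5+9.8+20.3 − 3φ)·1 = 34.9
φ = (54.60 − 34.9/1) / 3 = 6.57 mm/h.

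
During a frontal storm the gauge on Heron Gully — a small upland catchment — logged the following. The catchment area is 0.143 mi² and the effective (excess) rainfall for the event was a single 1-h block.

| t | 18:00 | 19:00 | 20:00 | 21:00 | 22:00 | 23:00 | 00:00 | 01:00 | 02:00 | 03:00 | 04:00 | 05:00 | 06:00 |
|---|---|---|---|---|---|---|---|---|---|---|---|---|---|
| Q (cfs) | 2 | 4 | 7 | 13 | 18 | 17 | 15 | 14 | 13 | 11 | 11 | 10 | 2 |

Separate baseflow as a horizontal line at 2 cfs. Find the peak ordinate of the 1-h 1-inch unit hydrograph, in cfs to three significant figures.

U_p ≈ 13.3 cfs

Direct runoff: 0.0, 2.0, 5.0, 11.0, 16.0, 15.0, 13.0, 12.0, 11.0, 9.0, 9.0, 8.0, 0.0 cfs; ΣQ_DR = 111.0 cfs, peak = 16.0 cfs.
Runoff depth d = ΣQ_DR·Δt / A = 111.0 × 3600 / (0.143 mi²) = 1.203 in.
The 1-inch UH is the DRH scaled by (1 in)/d, so U_p = 16.0 × 1/1.203 = 13.3 cfs.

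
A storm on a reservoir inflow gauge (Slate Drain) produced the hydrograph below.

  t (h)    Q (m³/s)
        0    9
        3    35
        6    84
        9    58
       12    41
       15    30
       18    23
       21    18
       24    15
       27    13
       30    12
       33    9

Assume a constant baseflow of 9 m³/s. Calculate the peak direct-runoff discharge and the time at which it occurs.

Q_p = 75.0 m³/s at t = 6 h

Subtracting baseflow gives direct-runoff ordinates: 0.0, 26.0, 75.0, 49.0, 32.0, 21.0, 14.0, 9.0, 6.0, 4.0, 3.0, 0.0 m³/s.
The maximum is 75.0 m³/s, occurring at the reading for t = 6 h.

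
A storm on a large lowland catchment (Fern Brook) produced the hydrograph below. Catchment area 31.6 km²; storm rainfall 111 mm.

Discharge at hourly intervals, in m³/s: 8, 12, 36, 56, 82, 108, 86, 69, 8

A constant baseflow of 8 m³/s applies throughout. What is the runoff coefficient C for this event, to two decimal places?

ΣQ_DR = 393.0 m³/s; V = ΣQ_DR·Δt = 1.415 × 10^6 m³.
Runoff depth d = V / A = 44.77 mm.
C = d / P = 44.77 / 111 = 0.40.

C ≈ 0.40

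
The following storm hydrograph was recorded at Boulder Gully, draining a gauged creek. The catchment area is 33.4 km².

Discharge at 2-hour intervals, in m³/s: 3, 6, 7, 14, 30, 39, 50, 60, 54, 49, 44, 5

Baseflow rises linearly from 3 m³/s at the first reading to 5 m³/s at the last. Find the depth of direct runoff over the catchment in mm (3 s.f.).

Direct runoff: 0.00, 2.82, 3.64, 10.45, 26.27, 35.09, 45.91, 55.73, 49.55, 44.36, 39.18, 0.00 m³/s; ΣQ_DR = 313.0 m³/s.
V = ΣQ_DR · Δt = 313.0 × 7200 s = 2.254 × 10^6 m³.
Over A = 33.4 km², depth = V / A = 67.5 mm.

d ≈ 67.5 mm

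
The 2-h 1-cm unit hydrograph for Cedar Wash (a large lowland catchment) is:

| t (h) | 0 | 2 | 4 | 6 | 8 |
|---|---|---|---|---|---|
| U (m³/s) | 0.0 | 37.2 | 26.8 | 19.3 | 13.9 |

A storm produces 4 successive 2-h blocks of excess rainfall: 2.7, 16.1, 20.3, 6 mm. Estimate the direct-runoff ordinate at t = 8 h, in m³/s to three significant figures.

Q ≈ 112 m³/s

By discrete convolution, Q_j = Σ (P_i / 10 mm) · U_{j−i}.
At t = 8 h (j=4): Q = (2.7/10)·13.9 + (16.1/10)·19.3 + (20.3/10)·26.8 + (6/10)·37.2 = 112 m³/s.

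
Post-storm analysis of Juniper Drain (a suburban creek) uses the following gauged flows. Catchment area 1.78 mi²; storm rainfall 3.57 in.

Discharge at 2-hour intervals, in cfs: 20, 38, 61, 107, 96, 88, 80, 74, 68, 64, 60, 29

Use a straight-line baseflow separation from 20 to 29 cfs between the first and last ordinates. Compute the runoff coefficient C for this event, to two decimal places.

C ≈ 0.24

ΣQ_DR = 491.0 cfs; V = ΣQ_DR·Δt = 3.535 × 10^6 ft³.
Runoff depth d = V / A = 0.8549 in.
C = d / P = 0.8549 / 3.57 = 0.24.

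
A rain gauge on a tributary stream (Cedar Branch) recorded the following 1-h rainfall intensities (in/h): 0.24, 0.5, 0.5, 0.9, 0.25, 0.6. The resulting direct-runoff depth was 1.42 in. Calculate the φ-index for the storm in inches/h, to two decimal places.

φ ≈ 0.27 in/h

Only the 4 blocks with intensity above φ contribute runoff: 0.5, 0.5, 0.9, 0.6 in/h.
Σ(I−φ)·Δt = d  ⇒  (0.5+0.5+0.9+0.6 − 4φ)·1 = 1.42
φ = (2.500 − 1.42/1) / 4 = 0.27 in/h.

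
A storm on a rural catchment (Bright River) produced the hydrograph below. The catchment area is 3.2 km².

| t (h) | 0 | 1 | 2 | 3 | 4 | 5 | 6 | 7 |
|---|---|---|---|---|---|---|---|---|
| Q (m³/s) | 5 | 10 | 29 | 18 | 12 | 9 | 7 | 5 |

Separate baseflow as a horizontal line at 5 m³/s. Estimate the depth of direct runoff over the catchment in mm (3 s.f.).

d ≈ 61.9 mm

Direct runoff: 0.0, 5.0, 24.0, 13.0, 7.0, 4.0, 2.0, 0.0 m³/s; ΣQ_DR = 55.00 m³/s.
V = ΣQ_DR · Δt = 55.00 × 3600 s = 1.980 × 10^5 m³.
Over A = 3.2 km², depth = V / A = 61.9 mm.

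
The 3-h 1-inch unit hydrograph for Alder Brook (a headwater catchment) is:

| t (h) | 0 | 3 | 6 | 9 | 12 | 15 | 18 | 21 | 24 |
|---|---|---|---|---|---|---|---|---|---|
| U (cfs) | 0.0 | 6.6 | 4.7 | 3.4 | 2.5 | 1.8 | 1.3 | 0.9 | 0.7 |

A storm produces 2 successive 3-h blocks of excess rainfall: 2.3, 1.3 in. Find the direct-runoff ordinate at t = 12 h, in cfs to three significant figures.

Q ≈ 10.2 cfs

By discrete convolution, Q_j = Σ (P_i / 1 in) · U_{j−i}.
At t = 12 h (j=4): Q = (2.3/1)·2.5 + (1.3/1)·3.4 = 10.2 cfs.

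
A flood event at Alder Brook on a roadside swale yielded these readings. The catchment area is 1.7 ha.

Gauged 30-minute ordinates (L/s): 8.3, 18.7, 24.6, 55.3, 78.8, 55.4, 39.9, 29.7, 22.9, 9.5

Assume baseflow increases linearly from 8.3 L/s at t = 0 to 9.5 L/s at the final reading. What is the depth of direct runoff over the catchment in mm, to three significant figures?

Direct runoff: 0.00, 10.27, 16.03, 46.60, 69.97, 46.43, 30.80, 20.47, 13.53, 0.00 L/s; ΣQ_DR = 254.1 L/s.
V = ΣQ_DR · Δt = 254.1 × 1800 s = 4.574 × 10^5 L.
Over A = 1.7 ha, depth = V / A = 26.9 mm.

d ≈ 26.9 mm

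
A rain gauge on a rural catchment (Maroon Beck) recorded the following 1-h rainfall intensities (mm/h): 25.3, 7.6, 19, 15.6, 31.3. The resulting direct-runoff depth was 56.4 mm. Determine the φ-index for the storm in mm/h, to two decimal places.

φ ≈ 8.70 mm/h

Only the 4 blocks with intensity above φ contribute runoff: 25.3, 19, 15.6, 31.3 mm/h.
Σ(I−φ)·Δt = d  ⇒  (25.3+19+15.6+31.3 − 4φ)·1 = 56.4
φ = (91.20 − 56.4/1) / 4 = 8.70 mm/h.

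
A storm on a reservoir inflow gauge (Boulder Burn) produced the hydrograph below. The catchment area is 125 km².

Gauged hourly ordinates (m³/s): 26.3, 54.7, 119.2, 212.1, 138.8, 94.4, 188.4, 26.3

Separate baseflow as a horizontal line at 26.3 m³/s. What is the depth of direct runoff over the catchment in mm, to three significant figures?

d ≈ 18.7 mm

Direct runoff: 0.0, 28.4, 92.9, 185.8, 112.5, 68.1, 162.1, 0.0 m³/s; ΣQ_DR = 649.8 m³/s.
V = ΣQ_DR · Δt = 649.8 × 3600 s = 2.339 × 10^6 m³.
Over A = 125 km², depth = V / A = 18.7 mm.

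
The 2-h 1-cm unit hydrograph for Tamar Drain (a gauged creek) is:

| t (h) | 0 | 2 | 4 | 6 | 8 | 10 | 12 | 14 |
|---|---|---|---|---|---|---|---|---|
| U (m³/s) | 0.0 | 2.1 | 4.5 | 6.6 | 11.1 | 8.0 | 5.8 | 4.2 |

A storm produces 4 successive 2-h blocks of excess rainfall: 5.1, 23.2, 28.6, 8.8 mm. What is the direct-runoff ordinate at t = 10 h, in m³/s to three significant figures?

By discrete convolution, Q_j = Σ (P_i / 10 mm) · U_{j−i}.
At t = 10 h (j=5): Q = (5.1/10)·8.0 + (23.2/10)·11.1 + (28.6/10)·6.6 + (8.8/10)·4.5 = 52.7 m³/s.

Q ≈ 52.7 m³/s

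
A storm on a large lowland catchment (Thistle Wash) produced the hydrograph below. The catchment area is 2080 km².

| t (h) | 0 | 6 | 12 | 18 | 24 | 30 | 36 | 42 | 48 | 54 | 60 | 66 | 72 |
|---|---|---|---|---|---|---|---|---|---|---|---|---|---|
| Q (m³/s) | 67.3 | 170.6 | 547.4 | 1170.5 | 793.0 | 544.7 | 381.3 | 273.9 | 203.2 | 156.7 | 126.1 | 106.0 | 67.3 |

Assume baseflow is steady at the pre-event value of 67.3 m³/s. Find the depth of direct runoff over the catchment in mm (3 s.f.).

Direct runoff: 0.0, 103.3, 480.1, 1103.2, 725.7, 477.4, 314.0, 206.6, 135.9, 89.4, 58.8, 38.7, 0.0 m³/s; ΣQ_DR = 3733 m³/s.
V = ΣQ_DR · Δt = 3733 × 21600 s = 8.063 × 10^7 m³.
Over A = 2080 km², depth = V / A = 38.8 mm.

d ≈ 38.8 mm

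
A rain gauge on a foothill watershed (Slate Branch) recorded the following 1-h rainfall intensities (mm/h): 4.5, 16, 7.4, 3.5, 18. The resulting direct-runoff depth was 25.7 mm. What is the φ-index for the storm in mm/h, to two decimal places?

Only the 3 blocks with intensity above φ contribute runoff: 16, 7.4, 18 mm/h.
Σ(I−φ)·Δt = d  ⇒  (16+7.4+18 − 3φ)·1 = 25.7
φ = (41.40 − 25.7/1) / 3 = 5.23 mm/h.

φ ≈ 5.23 mm/h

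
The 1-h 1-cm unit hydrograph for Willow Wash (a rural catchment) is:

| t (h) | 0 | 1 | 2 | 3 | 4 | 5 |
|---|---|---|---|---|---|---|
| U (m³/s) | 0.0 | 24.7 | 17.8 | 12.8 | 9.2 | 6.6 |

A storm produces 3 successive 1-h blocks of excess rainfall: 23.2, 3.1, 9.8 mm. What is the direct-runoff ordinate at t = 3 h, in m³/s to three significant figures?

Q ≈ 59.4 m³/s

By discrete convolution, Q_j = Σ (P_i / 10 mm) · U_{j−i}.
At t = 3 h (j=3): Q = (23.2/10)·12.8 + (3.1/10)·17.8 + (9.8/10)·24.7 = 59.4 m³/s.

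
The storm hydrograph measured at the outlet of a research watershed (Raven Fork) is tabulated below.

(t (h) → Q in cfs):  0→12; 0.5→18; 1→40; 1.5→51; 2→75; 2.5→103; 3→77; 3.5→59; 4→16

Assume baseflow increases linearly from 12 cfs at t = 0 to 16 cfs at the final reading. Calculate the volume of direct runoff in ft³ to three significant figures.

Direct-runoff ordinates (Q − Q_b): 0.00, 5.50, 27.00, 37.50, 61.00, 88.50, 62.00, 43.50, 0.00 cfs.
ΣQ_DR = 325.0 cfs.
With Δt = 0.5 h = 1800 s, V = ΣQ_DR · Δt = 325.0 × 1800 = 5.85 × 10^5 ft³.

V ≈ 5.85 × 10^5 ft³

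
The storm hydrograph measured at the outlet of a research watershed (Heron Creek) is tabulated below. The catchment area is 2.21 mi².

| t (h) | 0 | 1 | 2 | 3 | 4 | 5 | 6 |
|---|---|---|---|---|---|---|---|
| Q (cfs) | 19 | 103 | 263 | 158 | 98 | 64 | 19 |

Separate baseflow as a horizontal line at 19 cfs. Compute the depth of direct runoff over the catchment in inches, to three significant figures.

Direct runoff: 0.0, 84.0, 244.0, 139.0, 79.0, 45.0, 0.0 cfs; ΣQ_DR = 591.0 cfs.
V = ΣQ_DR · Δt = 591.0 × 3600 s = 2.128 × 10^6 ft³.
Over A = 2.21 mi², depth = V / A = 0.414 in.

d ≈ 0.414 in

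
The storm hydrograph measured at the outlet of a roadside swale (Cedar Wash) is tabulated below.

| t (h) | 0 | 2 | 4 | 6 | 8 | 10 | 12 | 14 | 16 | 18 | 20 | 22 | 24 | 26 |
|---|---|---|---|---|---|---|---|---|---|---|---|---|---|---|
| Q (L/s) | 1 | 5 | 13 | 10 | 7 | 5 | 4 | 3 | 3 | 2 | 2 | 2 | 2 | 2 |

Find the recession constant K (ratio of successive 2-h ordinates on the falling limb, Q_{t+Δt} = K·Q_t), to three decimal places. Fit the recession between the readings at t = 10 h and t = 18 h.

K ≈ 0.795

Using the recession-limb readings at t = 10 h and t = 18 h: Q falls from 5 to 2 L/s over 4 intervals.
K = (Q₂/Q₁)^(1/4) = (2/5)^(1/4) = 0.795.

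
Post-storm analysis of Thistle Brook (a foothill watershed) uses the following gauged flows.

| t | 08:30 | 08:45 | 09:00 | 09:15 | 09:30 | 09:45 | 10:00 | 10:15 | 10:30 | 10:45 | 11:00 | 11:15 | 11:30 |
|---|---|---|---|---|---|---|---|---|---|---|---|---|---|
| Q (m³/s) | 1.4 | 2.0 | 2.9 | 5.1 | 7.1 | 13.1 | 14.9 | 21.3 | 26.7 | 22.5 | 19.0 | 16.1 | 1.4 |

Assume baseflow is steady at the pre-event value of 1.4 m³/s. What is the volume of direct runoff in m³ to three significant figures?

Direct-runoff ordinates (Q − Q_b): 0.0, 0.6, 1.5, 3.7, 5.7, 11.7, 13.5, 19.9, 25.3, 21.1, 17.6, 14.7, 0.0 m³/s.
ΣQ_DR = 135.3 m³/s.
With Δt = 0.25 h = 900 s, V = ΣQ_DR · Δt = 135.3 × 900 = 1.22 × 10^5 m³.

V ≈ 1.22 × 10^5 m³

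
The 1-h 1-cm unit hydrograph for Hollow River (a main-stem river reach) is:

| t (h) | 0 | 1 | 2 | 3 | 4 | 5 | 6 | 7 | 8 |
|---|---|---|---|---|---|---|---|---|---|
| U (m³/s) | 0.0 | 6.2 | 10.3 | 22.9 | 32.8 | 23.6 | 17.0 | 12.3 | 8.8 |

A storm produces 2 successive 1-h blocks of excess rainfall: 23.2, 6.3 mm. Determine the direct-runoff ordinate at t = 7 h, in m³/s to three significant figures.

By discrete convolution, Q_j = Σ (P_i / 10 mm) · U_{j−i}.
At t = 7 h (j=7): Q = (23.2/10)·12.3 + (6.3/10)·17.0 = 39.2 m³/s.

Q ≈ 39.2 m³/s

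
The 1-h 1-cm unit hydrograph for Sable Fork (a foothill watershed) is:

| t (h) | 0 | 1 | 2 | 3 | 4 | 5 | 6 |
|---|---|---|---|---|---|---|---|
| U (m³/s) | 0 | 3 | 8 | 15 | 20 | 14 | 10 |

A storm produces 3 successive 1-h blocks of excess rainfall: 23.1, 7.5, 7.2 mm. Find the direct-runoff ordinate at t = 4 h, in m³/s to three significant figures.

Q ≈ 63.2 m³/s

By discrete convolution, Q_j = Σ (P_i / 10 mm) · U_{j−i}.
At t = 4 h (j=4): Q = (23.1/10)·20 + (7.5/10)·15 + (7.2/10)·8 = 63.2 m³/s.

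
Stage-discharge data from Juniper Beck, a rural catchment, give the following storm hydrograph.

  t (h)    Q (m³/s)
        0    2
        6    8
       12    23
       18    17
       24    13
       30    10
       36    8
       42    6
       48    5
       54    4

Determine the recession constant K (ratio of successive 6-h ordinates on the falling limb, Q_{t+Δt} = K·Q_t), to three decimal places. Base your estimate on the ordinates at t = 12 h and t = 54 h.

K ≈ 0.779

Using the recession-limb readings at t = 12 h and t = 54 h: Q falls from 23 to 4 m³/s over 7 intervals.
K = (Q₂/Q₁)^(1/7) = (4/23)^(1/7) = 0.779.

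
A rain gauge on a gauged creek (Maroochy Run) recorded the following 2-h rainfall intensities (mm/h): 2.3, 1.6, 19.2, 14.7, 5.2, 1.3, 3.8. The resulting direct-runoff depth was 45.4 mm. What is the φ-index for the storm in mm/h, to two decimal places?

Only the 2 blocks with intensity above φ contribute runoff: 19.2, 14.7 mm/h.
Σ(I−φ)·Δt = d  ⇒  (19.2+14.7 − 2φ)·2 = 45.4
φ = (33.90 − 45.4/2) / 2 = 5.60 mm/h.

φ ≈ 5.60 mm/h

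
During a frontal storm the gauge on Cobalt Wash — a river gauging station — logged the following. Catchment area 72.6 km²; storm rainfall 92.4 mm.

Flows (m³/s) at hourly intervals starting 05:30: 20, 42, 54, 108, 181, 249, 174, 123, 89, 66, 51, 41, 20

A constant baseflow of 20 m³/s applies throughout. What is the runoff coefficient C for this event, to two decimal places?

ΣQ_DR = 958.0 m³/s; V = ΣQ_DR·Δt = 3.449 × 10^6 m³.
Runoff depth d = V / A = 47.50 mm.
C = d / P = 47.50 / 92.4 = 0.51.

C ≈ 0.51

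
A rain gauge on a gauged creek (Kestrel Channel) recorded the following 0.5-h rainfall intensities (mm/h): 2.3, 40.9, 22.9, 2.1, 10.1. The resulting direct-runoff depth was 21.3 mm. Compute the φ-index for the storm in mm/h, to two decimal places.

Only the 2 blocks with intensity above φ contribute runoff: 40.9, 22.9 mm/h.
Σ(I−φ)·Δt = d  ⇒  (40.9+22.9 − 2φ)·0.5 = 21.3
φ = (63.80 − 21.3/0.5) / 2 = 10.60 mm/h.

φ ≈ 10.60 mm/h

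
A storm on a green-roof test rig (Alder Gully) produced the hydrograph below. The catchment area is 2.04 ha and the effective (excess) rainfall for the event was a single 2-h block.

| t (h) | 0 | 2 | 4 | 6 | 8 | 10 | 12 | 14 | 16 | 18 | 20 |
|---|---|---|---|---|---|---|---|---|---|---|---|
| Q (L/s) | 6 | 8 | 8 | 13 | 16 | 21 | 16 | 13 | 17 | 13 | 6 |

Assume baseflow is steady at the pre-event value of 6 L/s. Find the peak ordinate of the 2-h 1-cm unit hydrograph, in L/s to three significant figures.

U_p ≈ 5.99 L/s

Direct runoff: 0.0, 2.0, 2.0, 7.0, 10.0, 15.0, 10.0, 7.0, 11.0, 7.0, 0.0 L/s; ΣQ_DR = 71.00 L/s, peak = 15.0 L/s.
Runoff depth d = ΣQ_DR·Δt / A = 71.00 × 7200 / (2.04 ha) = 25.06 mm.
The 1-cm UH is the DRH scaled by (10 mm)/d, so U_p = 15.0 × 10/25.06 = 5.99 L/s.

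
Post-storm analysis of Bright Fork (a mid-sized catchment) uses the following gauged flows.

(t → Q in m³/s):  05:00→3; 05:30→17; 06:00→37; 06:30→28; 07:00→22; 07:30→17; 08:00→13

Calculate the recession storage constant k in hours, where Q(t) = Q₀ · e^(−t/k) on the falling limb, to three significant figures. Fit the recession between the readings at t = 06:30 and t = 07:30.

k ≈ 2.00 h

On the falling limb, Q drops from 28 to 17 m³/s between t = 06:30 and t = 07:30 (Δt = 1 h).
k = −Δt / ln(Q₂/Q₁) = −1 / ln(17/28) = 2.00 h.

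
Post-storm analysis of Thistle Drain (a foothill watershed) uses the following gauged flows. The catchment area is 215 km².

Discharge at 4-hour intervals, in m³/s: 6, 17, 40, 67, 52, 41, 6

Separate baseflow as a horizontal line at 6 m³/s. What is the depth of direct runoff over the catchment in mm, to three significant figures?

d ≈ 12.5 mm

Direct runoff: 0.0, 11.0, 34.0, 61.0, 46.0, 35.0, 0.0 m³/s; ΣQ_DR = 187.0 m³/s.
V = ΣQ_DR · Δt = 187.0 × 14400 s = 2.693 × 10^6 m³.
Over A = 215 km², depth = V / A = 12.5 mm.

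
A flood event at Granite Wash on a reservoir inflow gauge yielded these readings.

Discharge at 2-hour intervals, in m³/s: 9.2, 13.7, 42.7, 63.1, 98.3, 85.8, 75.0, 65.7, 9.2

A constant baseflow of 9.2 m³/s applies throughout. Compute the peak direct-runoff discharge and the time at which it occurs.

Subtracting baseflow gives direct-runoff ordinates: 0.0, 4.5, 33.5, 53.9, 89.1, 76.6, 65.8, 56.5, 0.0 m³/s.
The maximum is 89.1 m³/s, occurring at the reading for t = 8 h.

Q_p = 89.1 m³/s at t = 8 h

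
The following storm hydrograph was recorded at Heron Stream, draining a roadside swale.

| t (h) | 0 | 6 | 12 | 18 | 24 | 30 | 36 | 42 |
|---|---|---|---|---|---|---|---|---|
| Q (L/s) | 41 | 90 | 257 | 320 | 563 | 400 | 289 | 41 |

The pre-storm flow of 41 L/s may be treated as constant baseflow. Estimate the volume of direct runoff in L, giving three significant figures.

V ≈ 3.61 × 10^7 L

Direct-runoff ordinates (Q − Q_b): 0.0, 49.0, 216.0, 279.0, 522.0, 359.0, 248.0, 0.0 L/s.
ΣQ_DR = 1673 L/s.
With Δt = 6 h = 21600 s, V = ΣQ_DR · Δt = 1673 × 21600 = 3.61 × 10^7 L.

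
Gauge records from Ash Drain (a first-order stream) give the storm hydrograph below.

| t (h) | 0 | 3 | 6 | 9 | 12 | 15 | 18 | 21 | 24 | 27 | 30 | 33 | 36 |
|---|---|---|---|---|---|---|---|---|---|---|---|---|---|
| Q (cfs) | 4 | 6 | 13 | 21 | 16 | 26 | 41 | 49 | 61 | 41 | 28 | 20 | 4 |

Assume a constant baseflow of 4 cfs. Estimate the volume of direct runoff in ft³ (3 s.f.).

V ≈ 3.00 × 10^6 ft³

Direct-runoff ordinates (Q − Q_b): 0.0, 2.0, 9.0, 17.0, 12.0, 22.0, 37.0, 45.0, 57.0, 37.0, 24.0, 16.0, 0.0 cfs.
ΣQ_DR = 278.0 cfs.
With Δt = 3 h = 10800 s, V = ΣQ_DR · Δt = 278.0 × 10800 = 3.00 × 10^6 ft³.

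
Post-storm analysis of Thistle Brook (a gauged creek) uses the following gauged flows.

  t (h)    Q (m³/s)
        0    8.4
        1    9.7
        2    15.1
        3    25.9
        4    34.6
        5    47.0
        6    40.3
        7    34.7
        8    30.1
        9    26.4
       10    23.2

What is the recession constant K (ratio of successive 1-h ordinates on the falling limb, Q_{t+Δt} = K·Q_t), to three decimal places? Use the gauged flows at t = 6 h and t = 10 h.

K ≈ 0.871

Using the recession-limb readings at t = 6 h and t = 10 h: Q falls from 40.3 to 23.2 m³/s over 4 intervals.
K = (Q₂/Q₁)^(1/4) = (23.2/40.3)^(1/4) = 0.871.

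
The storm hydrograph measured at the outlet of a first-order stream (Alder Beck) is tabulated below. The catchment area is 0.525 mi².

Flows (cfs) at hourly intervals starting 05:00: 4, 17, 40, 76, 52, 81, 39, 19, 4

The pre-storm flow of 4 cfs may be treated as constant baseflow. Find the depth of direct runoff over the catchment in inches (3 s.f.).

d ≈ 0.874 in

Direct runoff: 0.0, 13.0, 36.0, 72.0, 48.0, 77.0, 35.0, 15.0, 0.0 cfs; ΣQ_DR = 296.0 cfs.
V = ΣQ_DR · Δt = 296.0 × 3600 s = 1.066 × 10^6 ft³.
Over A = 0.525 mi², depth = V / A = 0.874 in.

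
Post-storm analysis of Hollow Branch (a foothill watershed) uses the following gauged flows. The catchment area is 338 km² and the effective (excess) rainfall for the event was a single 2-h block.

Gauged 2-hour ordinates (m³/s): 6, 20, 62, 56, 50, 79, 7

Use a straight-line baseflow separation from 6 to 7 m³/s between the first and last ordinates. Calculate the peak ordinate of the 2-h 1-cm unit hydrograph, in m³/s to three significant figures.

U_p ≈ 144 m³/s

Direct runoff: 0.00, 13.83, 55.67, 49.50, 43.33, 72.17, 0.00 m³/s; ΣQ_DR = 234.5 m³/s, peak = 72.17 m³/s.
Runoff depth d = ΣQ_DR·Δt / A = 234.5 × 7200 / (338 km²) = 4.995 mm.
The 1-cm UH is the DRH scaled by (10 mm)/d, so U_p = 72.17 × 10/4.995 = 144 m³/s.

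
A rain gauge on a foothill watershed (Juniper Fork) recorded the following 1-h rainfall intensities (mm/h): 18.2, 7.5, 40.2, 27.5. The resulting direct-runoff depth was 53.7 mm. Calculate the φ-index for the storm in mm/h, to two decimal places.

φ ≈ 10.73 mm/h

Only the 3 blocks with intensity above φ contribute runoff: 18.2, 40.2, 27.5 mm/h.
Σ(I−φ)·Δt = d  ⇒  (18.2+40.2+27.5 − 3φ)·1 = 53.7
φ = (85.90 − 53.7/1) / 3 = 10.73 mm/h.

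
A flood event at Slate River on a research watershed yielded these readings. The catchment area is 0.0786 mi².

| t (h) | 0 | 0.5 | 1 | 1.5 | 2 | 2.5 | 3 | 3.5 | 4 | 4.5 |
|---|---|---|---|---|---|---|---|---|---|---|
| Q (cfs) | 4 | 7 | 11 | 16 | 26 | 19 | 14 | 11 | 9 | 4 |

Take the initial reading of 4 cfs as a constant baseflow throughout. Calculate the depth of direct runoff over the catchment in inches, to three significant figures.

d ≈ 0.798 in

Direct runoff: 0.0, 3.0, 7.0, 12.0, 22.0, 15.0, 10.0, 7.0, 5.0, 0.0 cfs; ΣQ_DR = 81.00 cfs.
V = ΣQ_DR · Δt = 81.00 × 1800 s = 1.458 × 10^5 ft³.
Over A = 0.0786 mi², depth = V / A = 0.798 in.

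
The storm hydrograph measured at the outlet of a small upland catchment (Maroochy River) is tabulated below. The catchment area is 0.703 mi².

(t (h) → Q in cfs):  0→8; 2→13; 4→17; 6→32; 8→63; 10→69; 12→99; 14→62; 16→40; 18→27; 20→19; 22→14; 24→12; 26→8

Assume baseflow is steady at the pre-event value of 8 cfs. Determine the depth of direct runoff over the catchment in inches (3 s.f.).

Direct runoff: 0.0, 5.0, 9.0, 24.0, 55.0, 61.0, 91.0, 54.0, 32.0, 19.0, 11.0, 6.0, 4.0, 0.0 cfs; ΣQ_DR = 371.0 cfs.
V = ΣQ_DR · Δt = 371.0 × 7200 s = 2.671 × 10^6 ft³.
Over A = 0.703 mi², depth = V / A = 1.64 in.

d ≈ 1.64 in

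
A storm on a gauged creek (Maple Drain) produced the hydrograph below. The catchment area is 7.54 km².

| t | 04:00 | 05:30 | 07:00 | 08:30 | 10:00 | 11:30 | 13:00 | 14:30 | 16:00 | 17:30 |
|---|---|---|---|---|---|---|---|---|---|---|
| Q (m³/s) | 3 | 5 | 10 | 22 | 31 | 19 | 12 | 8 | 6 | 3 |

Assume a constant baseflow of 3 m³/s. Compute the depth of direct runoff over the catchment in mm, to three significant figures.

Direct runoff: 0.0, 2.0, 7.0, 19.0, 28.0, 16.0, 9.0, 5.0, 3.0, 0.0 m³/s; ΣQ_DR = 89.00 m³/s.
V = ΣQ_DR · Δt = 89.00 × 5400 s = 4.806 × 10^5 m³.
Over A = 7.54 km², depth = V / A = 63.7 mm.

d ≈ 63.7 mm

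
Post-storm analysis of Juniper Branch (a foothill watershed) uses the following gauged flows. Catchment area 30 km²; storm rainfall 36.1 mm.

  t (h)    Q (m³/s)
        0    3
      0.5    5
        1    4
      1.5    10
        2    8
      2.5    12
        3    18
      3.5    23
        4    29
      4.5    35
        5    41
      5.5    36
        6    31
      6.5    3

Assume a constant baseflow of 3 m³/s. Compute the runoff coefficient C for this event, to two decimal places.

C ≈ 0.36

ΣQ_DR = 216.0 m³/s; V = ΣQ_DR·Δt = 3.888 × 10^5 m³.
Runoff depth d = V / A = 12.96 mm.
C = d / P = 12.96 / 36.1 = 0.36.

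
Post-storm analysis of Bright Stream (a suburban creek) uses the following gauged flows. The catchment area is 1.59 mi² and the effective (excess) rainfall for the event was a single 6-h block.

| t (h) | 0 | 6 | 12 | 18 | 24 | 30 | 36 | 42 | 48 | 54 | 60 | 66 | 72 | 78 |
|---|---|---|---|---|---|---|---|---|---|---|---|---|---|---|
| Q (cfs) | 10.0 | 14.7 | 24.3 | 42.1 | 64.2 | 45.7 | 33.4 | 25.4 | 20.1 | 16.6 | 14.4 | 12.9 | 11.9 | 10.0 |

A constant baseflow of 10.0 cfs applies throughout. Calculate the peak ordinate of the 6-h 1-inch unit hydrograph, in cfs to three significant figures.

U_p ≈ 45.1 cfs

Direct runoff: 0.0, 4.7, 14.3, 32.1, 54.2, 35.7, 23.4, 15.4, 10.1, 6.6, 4.4, 2.9, 1.9, 0.0 cfs; ΣQ_DR = 205.7 cfs, peak = 54.2 cfs.
Runoff depth d = ΣQ_DR·Δt / A = 205.7 × 21600 / (1.59 mi²) = 1.203 in.
The 1-inch UH is the DRH scaled by (1 in)/d, so U_p = 54.2 × 1/1.203 = 45.1 cfs.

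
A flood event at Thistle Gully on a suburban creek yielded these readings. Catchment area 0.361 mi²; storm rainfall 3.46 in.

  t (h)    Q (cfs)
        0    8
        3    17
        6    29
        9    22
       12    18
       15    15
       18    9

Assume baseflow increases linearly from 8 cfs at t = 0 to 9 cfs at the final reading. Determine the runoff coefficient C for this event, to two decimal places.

C ≈ 0.22

ΣQ_DR = 58.50 cfs; V = ΣQ_DR·Δt = 6.318 × 10^5 ft³.
Runoff depth d = V / A = 0.7533 in.
C = d / P = 0.7533 / 3.46 = 0.22.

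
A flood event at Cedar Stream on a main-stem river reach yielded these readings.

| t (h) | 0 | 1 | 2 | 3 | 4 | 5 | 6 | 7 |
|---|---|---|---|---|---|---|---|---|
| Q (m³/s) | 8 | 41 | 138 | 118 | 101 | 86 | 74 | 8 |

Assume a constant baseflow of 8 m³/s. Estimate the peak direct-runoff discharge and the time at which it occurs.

Q_p = 130.0 m³/s at t = 2 h

Subtracting baseflow gives direct-runoff ordinates: 0.0, 33.0, 130.0, 110.0, 93.0, 78.0, 66.0, 0.0 m³/s.
The maximum is 130.0 m³/s, occurring at the reading for t = 2 h.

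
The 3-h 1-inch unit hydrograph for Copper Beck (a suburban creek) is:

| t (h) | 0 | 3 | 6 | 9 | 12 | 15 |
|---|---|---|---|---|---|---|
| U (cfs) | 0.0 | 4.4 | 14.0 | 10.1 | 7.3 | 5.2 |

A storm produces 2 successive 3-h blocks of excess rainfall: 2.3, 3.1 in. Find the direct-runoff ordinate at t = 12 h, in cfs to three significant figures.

By discrete convolution, Q_j = Σ (P_i / 1 in) · U_{j−i}.
At t = 12 h (j=4): Q = (2.3/1)·7.3 + (3.1/1)·10.1 = 48.1 cfs.

Q ≈ 48.1 cfs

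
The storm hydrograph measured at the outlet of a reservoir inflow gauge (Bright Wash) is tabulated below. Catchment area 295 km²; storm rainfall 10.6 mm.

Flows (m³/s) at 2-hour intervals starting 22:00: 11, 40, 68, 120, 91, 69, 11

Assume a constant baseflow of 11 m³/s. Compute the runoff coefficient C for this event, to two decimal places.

ΣQ_DR = 333.0 m³/s; V = ΣQ_DR·Δt = 2.398 × 10^6 m³.
Runoff depth d = V / A = 8.127 mm.
C = d / P = 8.127 / 10.6 = 0.77.

C ≈ 0.77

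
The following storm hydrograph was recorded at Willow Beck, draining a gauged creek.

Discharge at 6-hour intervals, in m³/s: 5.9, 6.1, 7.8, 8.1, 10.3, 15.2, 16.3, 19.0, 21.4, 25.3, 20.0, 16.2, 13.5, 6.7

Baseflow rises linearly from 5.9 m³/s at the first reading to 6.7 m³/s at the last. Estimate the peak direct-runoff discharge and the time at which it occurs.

Subtracting baseflow gives direct-runoff ordinates: 0.00, 0.14, 1.78, 2.02, 4.15, 8.99, 10.03, 12.67, 15.01, 18.85, 13.48, 9.62, 6.86, 0.00 m³/s.
The maximum is 18.85 m³/s, occurring at the reading for t = 54 h.

Q_p = 18.85 m³/s at t = 54 h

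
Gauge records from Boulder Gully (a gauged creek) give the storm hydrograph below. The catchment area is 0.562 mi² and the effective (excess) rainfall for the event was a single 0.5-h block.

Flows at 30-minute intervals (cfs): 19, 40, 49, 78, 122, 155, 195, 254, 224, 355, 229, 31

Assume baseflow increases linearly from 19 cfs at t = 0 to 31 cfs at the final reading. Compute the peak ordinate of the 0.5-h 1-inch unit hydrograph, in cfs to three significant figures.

U_p ≈ 163 cfs

Direct runoff: 0.00, 19.91, 27.82, 55.73, 98.64, 130.55, 169.45, 227.36, 196.27, 326.18, 199.09, 0.00 cfs; ΣQ_DR = 1451 cfs, peak = 326.18 cfs.
Runoff depth d = ΣQ_DR·Δt / A = 1451 × 1800 / (0.562 mi²) = 2.000 in.
The 1-inch UH is the DRH scaled by (1 in)/d, so U_p = 326.18 × 1/2.000 = 163 cfs.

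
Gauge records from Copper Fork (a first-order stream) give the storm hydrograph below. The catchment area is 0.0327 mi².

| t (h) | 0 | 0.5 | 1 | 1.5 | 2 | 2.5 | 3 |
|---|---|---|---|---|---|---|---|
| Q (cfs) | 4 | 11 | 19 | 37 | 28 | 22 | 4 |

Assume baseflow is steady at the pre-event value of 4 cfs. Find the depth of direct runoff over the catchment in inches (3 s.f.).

d ≈ 2.30 in

Direct runoff: 0.0, 7.0, 15.0, 33.0, 24.0, 18.0, 0.0 cfs; ΣQ_DR = 97.00 cfs.
V = ΣQ_DR · Δt = 97.00 × 1800 s = 1.746 × 10^5 ft³.
Over A = 0.0327 mi², depth = V / A = 2.30 in.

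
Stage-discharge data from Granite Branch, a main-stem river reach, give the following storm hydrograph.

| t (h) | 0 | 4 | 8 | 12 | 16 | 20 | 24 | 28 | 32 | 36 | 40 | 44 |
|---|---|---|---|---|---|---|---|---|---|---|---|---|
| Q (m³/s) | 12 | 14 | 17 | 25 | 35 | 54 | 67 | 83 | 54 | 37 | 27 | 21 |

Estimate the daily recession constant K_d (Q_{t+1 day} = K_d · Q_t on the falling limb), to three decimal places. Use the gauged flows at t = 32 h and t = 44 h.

Between t = 32 h and t = 44 h the flow falls from 54 to 21 m³/s over 3×4 h = 12 h.
Per-interval ratio K = (21/54)^(1/3) = 0.7299; K_d = K^(24/4) = 0.151.

K_d ≈ 0.151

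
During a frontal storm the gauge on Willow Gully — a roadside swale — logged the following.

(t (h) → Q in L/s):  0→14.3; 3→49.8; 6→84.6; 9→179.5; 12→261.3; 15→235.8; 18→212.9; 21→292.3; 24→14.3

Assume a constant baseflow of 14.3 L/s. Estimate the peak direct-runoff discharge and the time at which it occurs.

Q_p = 278.0 L/s at t = 21 h

Subtracting baseflow gives direct-runoff ordinates: 0.0, 35.5, 70.3, 165.2, 247.0, 221.5, 198.6, 278.0, 0.0 L/s.
The maximum is 278.0 L/s, occurring at the reading for t = 21 h.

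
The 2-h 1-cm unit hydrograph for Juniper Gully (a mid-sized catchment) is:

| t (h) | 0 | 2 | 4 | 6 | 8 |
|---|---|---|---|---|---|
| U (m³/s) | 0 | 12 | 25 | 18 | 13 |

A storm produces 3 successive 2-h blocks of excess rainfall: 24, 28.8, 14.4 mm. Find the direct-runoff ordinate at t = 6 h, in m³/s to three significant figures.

By discrete convolution, Q_j = Σ (P_i / 10 mm) · U_{j−i}.
At t = 6 h (j=3): Q = (24/10)·18 + (28.8/10)·25 + (14.4/10)·12 = 132 m³/s.

Q ≈ 132 m³/s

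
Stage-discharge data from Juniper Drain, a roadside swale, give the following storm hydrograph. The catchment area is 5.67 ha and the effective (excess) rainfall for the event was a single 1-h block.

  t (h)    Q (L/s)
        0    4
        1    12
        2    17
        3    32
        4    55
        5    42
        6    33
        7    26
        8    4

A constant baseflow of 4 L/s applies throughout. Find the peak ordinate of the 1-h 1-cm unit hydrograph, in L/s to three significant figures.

U_p ≈ 42.5 L/s

Direct runoff: 0.0, 8.0, 13.0, 28.0, 51.0, 38.0, 29.0, 22.0, 0.0 L/s; ΣQ_DR = 189.0 L/s, peak = 51.0 L/s.
Runoff depth d = ΣQ_DR·Δt / A = 189.0 × 3600 / (5.67 ha) = 12.00 mm.
The 1-cm UH is the DRH scaled by (10 mm)/d, so U_p = 51.0 × 10/12.00 = 42.5 L/s.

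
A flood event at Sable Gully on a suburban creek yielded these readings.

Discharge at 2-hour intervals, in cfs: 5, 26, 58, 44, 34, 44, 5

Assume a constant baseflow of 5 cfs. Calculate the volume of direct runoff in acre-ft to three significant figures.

V ≈ 29.9 acre-ft

Direct-runoff ordinates (Q − Q_b): 0.0, 21.0, 53.0, 39.0, 29.0, 39.0, 0.0 cfs.
ΣQ_DR = 181.0 cfs.
With Δt = 2 h = 7200 s, V = ΣQ_DR · Δt = 181.0 × 7200 = 1.30 × 10^6 ft³ = 29.9 acre-ft.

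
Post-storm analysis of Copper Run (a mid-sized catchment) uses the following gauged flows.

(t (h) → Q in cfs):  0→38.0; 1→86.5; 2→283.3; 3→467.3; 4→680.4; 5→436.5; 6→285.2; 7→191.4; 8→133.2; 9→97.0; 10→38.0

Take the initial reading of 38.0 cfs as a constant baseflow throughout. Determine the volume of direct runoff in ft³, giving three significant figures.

Direct-runoff ordinates (Q − Q_b): 0.0, 48.5, 245.3, 429.3, 642.4, 398.5, 247.2, 153.4, 95.2, 59.0, 0.0 cfs.
ΣQ_DR = 2319 cfs.
With Δt = 1 h = 3600 s, V = ΣQ_DR · Δt = 2319 × 3600 = 8.35 × 10^6 ft³.

V ≈ 8.35 × 10^6 ft³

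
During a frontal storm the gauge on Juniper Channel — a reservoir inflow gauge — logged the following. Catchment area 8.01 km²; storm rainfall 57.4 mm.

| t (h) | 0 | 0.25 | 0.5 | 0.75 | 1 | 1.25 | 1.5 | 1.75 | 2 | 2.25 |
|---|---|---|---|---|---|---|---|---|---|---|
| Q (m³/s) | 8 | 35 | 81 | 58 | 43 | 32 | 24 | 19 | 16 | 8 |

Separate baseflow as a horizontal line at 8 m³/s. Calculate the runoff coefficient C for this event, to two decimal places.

C ≈ 0.48

ΣQ_DR = 244.0 m³/s; V = ΣQ_DR·Δt = 2.196 × 10^5 m³.
Runoff depth d = V / A = 27.42 mm.
C = d / P = 27.42 / 57.4 = 0.48.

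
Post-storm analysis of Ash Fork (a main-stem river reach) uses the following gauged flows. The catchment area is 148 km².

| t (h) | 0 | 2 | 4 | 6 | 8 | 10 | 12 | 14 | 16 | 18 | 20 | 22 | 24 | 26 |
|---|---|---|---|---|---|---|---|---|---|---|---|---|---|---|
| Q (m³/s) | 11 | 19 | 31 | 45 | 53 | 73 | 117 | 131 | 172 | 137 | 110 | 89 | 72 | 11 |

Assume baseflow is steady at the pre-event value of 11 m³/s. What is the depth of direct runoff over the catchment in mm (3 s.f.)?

d ≈ 44.6 mm

Direct runoff: 0.0, 8.0, 20.0, 34.0, 42.0, 62.0, 106.0, 120.0, 161.0, 126.0, 99.0, 78.0, 61.0, 0.0 m³/s; ΣQ_DR = 917.0 m³/s.
V = ΣQ_DR · Δt = 917.0 × 7200 s = 6.602 × 10^6 m³.
Over A = 148 km², depth = V / A = 44.6 mm.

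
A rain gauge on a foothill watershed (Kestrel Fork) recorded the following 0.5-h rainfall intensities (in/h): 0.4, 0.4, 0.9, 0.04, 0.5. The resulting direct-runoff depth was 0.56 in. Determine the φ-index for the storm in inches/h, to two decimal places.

φ ≈ 0.27 in/h

Only the 4 blocks with intensity above φ contribute runoff: 0.4, 0.4, 0.9, 0.5 in/h.
Σ(I−φ)·Δt = d  ⇒  (0.4+0.4+0.9+0.5 − 4φ)·0.5 = 0.56
φ = (2.200 − 0.56/0.5) / 4 = 0.27 in/h.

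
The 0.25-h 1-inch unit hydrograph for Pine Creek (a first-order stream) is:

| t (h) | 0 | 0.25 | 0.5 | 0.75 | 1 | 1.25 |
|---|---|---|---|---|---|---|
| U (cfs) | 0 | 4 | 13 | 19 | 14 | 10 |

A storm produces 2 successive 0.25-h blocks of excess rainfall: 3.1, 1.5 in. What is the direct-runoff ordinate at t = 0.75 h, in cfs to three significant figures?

Q ≈ 78.4 cfs

By discrete convolution, Q_j = Σ (P_i / 1 in) · U_{j−i}.
At t = 0.75 h (j=3): Q = (3.1/1)·19 + (1.5/1)·13 = 78.4 cfs.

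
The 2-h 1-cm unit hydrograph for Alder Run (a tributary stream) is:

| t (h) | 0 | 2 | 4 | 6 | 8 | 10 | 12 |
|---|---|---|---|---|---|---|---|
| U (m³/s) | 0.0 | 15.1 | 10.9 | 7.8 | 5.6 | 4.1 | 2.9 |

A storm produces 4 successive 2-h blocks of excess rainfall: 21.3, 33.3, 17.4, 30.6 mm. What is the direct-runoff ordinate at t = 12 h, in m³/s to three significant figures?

Q ≈ 53.4 m³/s

By discrete convolution, Q_j = Σ (P_i / 10 mm) · U_{j−i}.
At t = 12 h (j=6): Q = (21.3/10)·2.9 + (33.3/10)·4.1 + (17.4/10)·5.6 + (30.6/10)·7.8 = 53.4 m³/s.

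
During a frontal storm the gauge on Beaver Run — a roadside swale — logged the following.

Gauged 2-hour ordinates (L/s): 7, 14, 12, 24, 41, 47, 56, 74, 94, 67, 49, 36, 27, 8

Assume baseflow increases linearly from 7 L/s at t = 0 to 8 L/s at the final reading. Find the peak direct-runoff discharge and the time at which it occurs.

Subtracting baseflow gives direct-runoff ordinates: 0.00, 6.92, 4.85, 16.77, 33.69, 39.62, 48.54, 66.46, 86.38, 59.31, 41.23, 28.15, 19.08, 0.00 L/s.
The maximum is 86.38 L/s, occurring at the reading for t = 16 h.

Q_p = 86.38 L/s at t = 16 h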